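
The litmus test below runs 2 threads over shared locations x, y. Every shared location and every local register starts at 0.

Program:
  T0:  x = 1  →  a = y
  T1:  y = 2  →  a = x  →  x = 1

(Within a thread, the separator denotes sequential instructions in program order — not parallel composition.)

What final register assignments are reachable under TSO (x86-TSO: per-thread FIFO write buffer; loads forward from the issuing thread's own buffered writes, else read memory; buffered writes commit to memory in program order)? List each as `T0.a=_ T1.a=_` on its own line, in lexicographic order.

T0.a=0 T1.a=0
T0.a=0 T1.a=1
T0.a=2 T1.a=0
T0.a=2 T1.a=1

outcome vector order: (T0.a,T1.a)
|TSO outcomes| = 4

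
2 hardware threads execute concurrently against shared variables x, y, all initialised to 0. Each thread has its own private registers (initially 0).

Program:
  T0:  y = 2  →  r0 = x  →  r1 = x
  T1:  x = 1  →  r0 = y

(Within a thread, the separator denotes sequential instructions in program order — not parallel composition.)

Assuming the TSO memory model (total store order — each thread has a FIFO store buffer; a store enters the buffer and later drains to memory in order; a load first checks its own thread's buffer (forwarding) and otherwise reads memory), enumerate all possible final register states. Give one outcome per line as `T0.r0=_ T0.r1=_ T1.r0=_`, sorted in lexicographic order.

T0.r0=0 T0.r1=0 T1.r0=0
T0.r0=0 T0.r1=0 T1.r0=2
T0.r0=0 T0.r1=1 T1.r0=0
T0.r0=0 T0.r1=1 T1.r0=2
T0.r0=1 T0.r1=1 T1.r0=0
T0.r0=1 T0.r1=1 T1.r0=2

outcome vector order: (T0.r0,T0.r1,T1.r0)
|TSO outcomes| = 6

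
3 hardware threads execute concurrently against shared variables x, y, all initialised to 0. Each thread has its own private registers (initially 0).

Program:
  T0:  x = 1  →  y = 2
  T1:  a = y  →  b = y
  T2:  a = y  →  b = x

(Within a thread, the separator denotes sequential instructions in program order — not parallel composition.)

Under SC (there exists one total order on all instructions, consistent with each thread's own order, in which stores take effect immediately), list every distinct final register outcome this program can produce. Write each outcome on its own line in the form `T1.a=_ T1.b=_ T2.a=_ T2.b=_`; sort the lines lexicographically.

outcome vector order: (T1.a,T1.b,T2.a,T2.b)
|SC outcomes| = 9

T1.a=0 T1.b=0 T2.a=0 T2.b=0
T1.a=0 T1.b=0 T2.a=0 T2.b=1
T1.a=0 T1.b=0 T2.a=2 T2.b=1
T1.a=0 T1.b=2 T2.a=0 T2.b=0
T1.a=0 T1.b=2 T2.a=0 T2.b=1
T1.a=0 T1.b=2 T2.a=2 T2.b=1
T1.a=2 T1.b=2 T2.a=0 T2.b=0
T1.a=2 T1.b=2 T2.a=0 T2.b=1
T1.a=2 T1.b=2 T2.a=2 T2.b=1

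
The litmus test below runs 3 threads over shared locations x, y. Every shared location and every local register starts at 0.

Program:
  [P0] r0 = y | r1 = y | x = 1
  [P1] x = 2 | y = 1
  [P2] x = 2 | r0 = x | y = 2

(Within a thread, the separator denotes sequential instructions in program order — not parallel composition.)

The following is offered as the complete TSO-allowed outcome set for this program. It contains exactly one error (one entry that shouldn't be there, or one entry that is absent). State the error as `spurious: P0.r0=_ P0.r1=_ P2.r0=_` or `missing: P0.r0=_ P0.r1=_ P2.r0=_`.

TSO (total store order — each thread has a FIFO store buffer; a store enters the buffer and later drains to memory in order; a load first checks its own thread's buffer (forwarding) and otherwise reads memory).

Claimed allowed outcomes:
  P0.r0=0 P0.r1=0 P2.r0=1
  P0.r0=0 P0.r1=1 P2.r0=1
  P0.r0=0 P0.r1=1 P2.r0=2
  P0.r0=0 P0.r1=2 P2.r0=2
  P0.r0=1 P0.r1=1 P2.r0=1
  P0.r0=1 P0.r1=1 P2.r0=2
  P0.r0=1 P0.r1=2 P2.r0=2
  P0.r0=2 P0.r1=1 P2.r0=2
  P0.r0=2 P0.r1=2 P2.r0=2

outcome vector order: (P0.r0,P0.r1,P2.r0)
TSO (10): <0 0 1>, <0 0 2>, <0 1 1>, <0 1 2>, <0 2 2>, <1 1 1>, <1 1 2>, <1 2 2>, <2 1 2>, <2 2 2>
TSO∖claimed = {<0 0 2>}

missing: P0.r0=0 P0.r1=0 P2.r0=2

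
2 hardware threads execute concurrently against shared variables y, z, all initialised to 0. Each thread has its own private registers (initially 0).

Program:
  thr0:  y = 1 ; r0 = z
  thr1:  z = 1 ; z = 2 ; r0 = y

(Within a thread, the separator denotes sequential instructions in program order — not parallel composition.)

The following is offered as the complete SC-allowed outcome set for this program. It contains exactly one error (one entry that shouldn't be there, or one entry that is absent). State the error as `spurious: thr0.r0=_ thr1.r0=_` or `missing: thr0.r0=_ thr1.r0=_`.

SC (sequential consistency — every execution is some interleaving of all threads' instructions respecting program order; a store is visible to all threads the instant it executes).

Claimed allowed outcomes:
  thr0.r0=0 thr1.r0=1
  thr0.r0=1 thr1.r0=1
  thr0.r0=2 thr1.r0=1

missing: thr0.r0=2 thr1.r0=0

outcome vector order: (thr0.r0,thr1.r0)
[SC] allowed = {01; 11; 20; 21}
SC∖claimed = {20}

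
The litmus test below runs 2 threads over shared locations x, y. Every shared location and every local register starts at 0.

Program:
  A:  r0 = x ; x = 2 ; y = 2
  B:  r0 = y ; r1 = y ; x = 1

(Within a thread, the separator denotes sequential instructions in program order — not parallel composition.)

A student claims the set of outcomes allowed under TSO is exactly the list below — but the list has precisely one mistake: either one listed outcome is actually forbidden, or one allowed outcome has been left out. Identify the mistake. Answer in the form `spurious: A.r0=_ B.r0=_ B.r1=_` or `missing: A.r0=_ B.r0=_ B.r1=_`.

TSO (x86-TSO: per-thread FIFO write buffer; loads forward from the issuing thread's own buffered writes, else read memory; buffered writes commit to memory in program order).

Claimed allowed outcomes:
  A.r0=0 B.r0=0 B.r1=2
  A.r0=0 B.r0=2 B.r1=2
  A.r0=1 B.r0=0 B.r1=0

outcome vector order: (A.r0,B.r0,B.r1)
under TSO → <0 0 0>; <0 0 2>; <0 2 2>; <1 0 0>
TSO∖claimed = {<0 0 0>}

missing: A.r0=0 B.r0=0 B.r1=0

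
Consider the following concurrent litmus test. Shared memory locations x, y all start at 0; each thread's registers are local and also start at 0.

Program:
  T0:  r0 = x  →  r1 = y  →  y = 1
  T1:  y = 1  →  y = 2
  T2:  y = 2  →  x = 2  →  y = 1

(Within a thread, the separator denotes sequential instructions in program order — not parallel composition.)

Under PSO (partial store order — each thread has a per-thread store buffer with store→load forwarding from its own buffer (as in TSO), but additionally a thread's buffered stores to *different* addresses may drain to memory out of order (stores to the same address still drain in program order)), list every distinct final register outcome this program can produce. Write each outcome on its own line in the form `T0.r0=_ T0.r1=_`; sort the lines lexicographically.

T0.r0=0 T0.r1=0
T0.r0=0 T0.r1=1
T0.r0=0 T0.r1=2
T0.r0=2 T0.r1=0
T0.r0=2 T0.r1=1
T0.r0=2 T0.r1=2

outcome vector order: (T0.r0,T0.r1)
|PSO outcomes| = 6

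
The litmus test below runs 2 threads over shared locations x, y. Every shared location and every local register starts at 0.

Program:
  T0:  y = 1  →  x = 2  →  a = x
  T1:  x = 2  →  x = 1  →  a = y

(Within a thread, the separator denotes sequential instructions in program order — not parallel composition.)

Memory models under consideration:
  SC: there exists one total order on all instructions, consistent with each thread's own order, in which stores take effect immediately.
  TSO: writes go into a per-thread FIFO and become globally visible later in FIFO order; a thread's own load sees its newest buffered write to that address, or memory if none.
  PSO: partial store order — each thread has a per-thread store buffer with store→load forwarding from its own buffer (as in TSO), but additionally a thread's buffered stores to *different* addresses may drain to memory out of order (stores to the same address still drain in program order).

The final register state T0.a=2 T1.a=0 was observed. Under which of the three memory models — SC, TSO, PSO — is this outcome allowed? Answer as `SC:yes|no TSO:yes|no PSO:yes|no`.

outcome vector order: (T0.a,T1.a)
SC (3): 1/1; 2/0; 2/1
TSO (4): 1/0; 1/1; 2/0; 2/1
PSO (4): 1/0; 1/1; 2/0; 2/1
target 2/0 ∈ {SC,TSO,PSO}

SC:yes TSO:yes PSO:yes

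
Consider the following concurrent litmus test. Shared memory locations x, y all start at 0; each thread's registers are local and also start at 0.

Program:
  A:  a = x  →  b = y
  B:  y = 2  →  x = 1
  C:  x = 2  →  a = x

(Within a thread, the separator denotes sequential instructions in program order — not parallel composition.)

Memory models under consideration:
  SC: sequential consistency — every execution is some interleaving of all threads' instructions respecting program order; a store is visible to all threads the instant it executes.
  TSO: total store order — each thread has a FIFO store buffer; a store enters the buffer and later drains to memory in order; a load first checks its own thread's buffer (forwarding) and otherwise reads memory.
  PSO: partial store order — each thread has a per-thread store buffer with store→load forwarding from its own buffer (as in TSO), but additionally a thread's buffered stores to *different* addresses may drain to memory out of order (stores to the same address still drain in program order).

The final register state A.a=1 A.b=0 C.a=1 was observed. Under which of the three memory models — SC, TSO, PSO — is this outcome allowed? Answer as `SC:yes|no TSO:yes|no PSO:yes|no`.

SC:no TSO:no PSO:yes

outcome vector order: (A.a,A.b,C.a)
under SC → 001, 002, 021, 022, 121, 122, 201, 202, 221, 222
under TSO → 001, 002, 021, 022, 121, 122, 201, 202, 221, 222
under PSO → 001, 002, 021, 022, 101, 102, 121, 122, 201, 202, 221, 222
target 101 ∈ {PSO}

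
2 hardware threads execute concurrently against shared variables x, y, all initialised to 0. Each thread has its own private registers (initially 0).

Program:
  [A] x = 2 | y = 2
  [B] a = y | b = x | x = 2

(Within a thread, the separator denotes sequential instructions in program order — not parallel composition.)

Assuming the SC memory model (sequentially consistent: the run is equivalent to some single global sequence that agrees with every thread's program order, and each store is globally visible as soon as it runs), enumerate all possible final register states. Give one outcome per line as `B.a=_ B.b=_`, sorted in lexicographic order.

outcome vector order: (B.a,B.b)
|SC outcomes| = 3

B.a=0 B.b=0
B.a=0 B.b=2
B.a=2 B.b=2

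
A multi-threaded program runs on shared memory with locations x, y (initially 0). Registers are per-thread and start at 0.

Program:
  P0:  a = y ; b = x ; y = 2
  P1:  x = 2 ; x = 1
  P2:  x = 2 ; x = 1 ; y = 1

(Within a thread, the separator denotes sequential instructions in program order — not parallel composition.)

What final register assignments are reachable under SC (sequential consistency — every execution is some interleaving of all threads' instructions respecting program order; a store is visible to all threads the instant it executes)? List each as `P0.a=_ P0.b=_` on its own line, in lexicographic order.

P0.a=0 P0.b=0
P0.a=0 P0.b=1
P0.a=0 P0.b=2
P0.a=1 P0.b=1
P0.a=1 P0.b=2

outcome vector order: (P0.a,P0.b)
|SC outcomes| = 5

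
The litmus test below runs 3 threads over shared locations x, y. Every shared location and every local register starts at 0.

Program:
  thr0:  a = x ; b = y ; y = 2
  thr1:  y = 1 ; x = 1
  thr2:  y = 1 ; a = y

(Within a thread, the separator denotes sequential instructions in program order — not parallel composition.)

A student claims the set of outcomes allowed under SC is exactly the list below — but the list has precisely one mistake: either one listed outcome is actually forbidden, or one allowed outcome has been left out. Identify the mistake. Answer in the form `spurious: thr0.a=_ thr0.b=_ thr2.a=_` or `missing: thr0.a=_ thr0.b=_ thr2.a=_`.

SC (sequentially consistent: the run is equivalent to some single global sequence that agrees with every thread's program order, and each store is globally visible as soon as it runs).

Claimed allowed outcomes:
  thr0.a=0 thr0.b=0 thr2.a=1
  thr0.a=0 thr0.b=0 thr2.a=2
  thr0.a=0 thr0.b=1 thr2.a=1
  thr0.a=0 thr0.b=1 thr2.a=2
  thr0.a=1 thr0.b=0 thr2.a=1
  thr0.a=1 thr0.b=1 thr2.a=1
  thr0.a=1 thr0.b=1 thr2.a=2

outcome vector order: (thr0.a,thr0.b,thr2.a)
SC (6): 0/0/1; 0/0/2; 0/1/1; 0/1/2; 1/1/1; 1/1/2
claimed∖SC = {1/0/1}

spurious: thr0.a=1 thr0.b=0 thr2.a=1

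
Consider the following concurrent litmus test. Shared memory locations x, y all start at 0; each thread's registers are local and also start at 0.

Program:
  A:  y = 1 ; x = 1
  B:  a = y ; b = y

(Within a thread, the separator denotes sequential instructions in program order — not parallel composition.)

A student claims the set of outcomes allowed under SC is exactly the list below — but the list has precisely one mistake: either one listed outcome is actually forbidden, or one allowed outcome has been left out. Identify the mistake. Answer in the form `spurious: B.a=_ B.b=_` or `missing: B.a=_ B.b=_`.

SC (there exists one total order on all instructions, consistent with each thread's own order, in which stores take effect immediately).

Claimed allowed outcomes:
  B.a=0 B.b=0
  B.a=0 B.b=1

missing: B.a=1 B.b=1

outcome vector order: (B.a,B.b)
SC: 3 outcomes — {0/0, 0/1, 1/1}
SC∖claimed = {1/1}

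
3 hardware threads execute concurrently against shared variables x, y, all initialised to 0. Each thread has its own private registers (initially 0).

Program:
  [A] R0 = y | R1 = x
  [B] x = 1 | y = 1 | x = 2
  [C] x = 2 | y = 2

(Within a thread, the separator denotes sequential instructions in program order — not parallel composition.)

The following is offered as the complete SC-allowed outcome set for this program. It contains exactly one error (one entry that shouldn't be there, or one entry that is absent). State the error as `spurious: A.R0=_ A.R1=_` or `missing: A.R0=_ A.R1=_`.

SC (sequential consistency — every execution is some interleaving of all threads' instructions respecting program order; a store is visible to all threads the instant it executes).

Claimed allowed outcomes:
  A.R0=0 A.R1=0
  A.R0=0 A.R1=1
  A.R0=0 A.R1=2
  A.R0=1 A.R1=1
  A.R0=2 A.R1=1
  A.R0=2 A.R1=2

outcome vector order: (A.R0,A.R1)
[SC] allowed = {00; 01; 02; 11; 12; 21; 22}
SC∖claimed = {12}

missing: A.R0=1 A.R1=2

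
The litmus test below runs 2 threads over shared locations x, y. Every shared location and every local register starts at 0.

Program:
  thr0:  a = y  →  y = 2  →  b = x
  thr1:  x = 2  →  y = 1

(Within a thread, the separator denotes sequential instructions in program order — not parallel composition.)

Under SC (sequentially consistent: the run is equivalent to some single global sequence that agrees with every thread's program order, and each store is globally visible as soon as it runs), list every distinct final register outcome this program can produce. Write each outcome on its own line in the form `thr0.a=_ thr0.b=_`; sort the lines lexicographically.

thr0.a=0 thr0.b=0
thr0.a=0 thr0.b=2
thr0.a=1 thr0.b=2

outcome vector order: (thr0.a,thr0.b)
|SC outcomes| = 3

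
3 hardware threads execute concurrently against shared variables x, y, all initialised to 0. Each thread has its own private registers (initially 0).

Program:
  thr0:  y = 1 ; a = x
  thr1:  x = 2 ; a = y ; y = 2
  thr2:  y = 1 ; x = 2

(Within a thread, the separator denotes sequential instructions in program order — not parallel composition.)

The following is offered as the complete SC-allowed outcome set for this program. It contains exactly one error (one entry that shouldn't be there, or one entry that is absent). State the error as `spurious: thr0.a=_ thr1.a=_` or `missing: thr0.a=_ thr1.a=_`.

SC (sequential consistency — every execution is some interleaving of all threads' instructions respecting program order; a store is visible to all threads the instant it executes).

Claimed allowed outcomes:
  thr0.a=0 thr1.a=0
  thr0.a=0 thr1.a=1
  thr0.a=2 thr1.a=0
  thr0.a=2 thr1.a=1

spurious: thr0.a=0 thr1.a=0

outcome vector order: (thr0.a,thr1.a)
SC (3): 01, 20, 21
claimed∖SC = {00}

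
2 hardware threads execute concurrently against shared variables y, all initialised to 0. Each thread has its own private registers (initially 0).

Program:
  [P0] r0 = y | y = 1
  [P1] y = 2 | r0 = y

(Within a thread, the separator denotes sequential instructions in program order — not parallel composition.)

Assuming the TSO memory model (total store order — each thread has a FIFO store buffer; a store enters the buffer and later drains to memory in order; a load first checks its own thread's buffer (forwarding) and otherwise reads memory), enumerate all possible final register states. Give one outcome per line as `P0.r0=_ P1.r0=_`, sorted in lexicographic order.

P0.r0=0 P1.r0=1
P0.r0=0 P1.r0=2
P0.r0=2 P1.r0=1
P0.r0=2 P1.r0=2

outcome vector order: (P0.r0,P1.r0)
|TSO outcomes| = 4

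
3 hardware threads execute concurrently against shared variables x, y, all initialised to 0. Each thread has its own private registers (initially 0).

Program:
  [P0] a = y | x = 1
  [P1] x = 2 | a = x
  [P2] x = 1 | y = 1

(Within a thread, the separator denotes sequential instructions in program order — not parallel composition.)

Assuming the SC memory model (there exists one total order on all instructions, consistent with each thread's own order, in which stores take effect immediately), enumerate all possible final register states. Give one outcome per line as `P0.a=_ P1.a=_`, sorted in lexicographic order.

P0.a=0 P1.a=1
P0.a=0 P1.a=2
P0.a=1 P1.a=1
P0.a=1 P1.a=2

outcome vector order: (P0.a,P1.a)
|SC outcomes| = 4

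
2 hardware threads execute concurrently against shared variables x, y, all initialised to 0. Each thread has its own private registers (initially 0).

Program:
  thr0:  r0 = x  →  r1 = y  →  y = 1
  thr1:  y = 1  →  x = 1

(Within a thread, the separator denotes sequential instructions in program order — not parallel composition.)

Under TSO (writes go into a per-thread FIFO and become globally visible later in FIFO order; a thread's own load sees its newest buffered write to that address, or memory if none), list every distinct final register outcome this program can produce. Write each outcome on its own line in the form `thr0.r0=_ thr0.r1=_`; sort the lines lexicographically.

thr0.r0=0 thr0.r1=0
thr0.r0=0 thr0.r1=1
thr0.r0=1 thr0.r1=1

outcome vector order: (thr0.r0,thr0.r1)
|TSO outcomes| = 3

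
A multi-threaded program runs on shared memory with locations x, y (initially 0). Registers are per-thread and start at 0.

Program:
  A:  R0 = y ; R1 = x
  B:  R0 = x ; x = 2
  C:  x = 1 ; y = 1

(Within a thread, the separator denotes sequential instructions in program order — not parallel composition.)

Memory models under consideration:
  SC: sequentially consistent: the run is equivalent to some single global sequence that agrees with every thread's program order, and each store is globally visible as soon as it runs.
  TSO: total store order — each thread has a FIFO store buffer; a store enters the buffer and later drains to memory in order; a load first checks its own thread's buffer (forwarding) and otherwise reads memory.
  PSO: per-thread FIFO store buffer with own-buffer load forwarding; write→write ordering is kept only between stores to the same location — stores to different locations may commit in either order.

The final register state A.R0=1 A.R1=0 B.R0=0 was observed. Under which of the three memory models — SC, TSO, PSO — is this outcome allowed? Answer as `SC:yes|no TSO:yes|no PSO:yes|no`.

SC:no TSO:no PSO:yes

outcome vector order: (A.R0,A.R1,B.R0)
[SC] allowed = {0/0/0 0/0/1 0/1/0 0/1/1 0/2/0 0/2/1 1/1/0 1/1/1 1/2/0 1/2/1}
[TSO] allowed = {0/0/0 0/0/1 0/1/0 0/1/1 0/2/0 0/2/1 1/1/0 1/1/1 1/2/0 1/2/1}
[PSO] allowed = {0/0/0 0/0/1 0/1/0 0/1/1 0/2/0 0/2/1 1/0/0 1/0/1 1/1/0 1/1/1 1/2/0 1/2/1}
target 1/0/0 ∈ {PSO}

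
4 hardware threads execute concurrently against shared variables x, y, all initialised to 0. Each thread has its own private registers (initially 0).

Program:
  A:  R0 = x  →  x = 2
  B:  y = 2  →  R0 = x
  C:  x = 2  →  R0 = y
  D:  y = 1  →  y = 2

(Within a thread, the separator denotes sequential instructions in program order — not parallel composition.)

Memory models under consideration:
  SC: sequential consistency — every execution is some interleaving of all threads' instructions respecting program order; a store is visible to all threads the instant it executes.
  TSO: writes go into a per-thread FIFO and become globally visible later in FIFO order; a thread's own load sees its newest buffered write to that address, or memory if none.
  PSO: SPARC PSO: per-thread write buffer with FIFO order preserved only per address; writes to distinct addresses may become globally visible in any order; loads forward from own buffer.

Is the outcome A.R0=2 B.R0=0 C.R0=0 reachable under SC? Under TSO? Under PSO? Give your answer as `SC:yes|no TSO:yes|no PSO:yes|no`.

outcome vector order: (A.R0,B.R0,C.R0)
[SC] allowed = {001; 002; 020; 021; 022; 201; 202; 220; 221; 222}
[TSO] allowed = {000; 001; 002; 020; 021; 022; 200; 201; 202; 220; 221; 222}
[PSO] allowed = {000; 001; 002; 020; 021; 022; 200; 201; 202; 220; 221; 222}
target 200 ∈ {TSO,PSO}

SC:no TSO:yes PSO:yes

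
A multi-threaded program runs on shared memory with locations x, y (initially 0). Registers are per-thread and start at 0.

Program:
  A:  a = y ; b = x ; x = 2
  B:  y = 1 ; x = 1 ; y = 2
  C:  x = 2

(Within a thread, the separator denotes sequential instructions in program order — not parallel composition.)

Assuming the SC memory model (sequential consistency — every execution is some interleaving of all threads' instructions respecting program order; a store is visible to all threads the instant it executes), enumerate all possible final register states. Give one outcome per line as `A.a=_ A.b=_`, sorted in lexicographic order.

A.a=0 A.b=0
A.a=0 A.b=1
A.a=0 A.b=2
A.a=1 A.b=0
A.a=1 A.b=1
A.a=1 A.b=2
A.a=2 A.b=1
A.a=2 A.b=2

outcome vector order: (A.a,A.b)
|SC outcomes| = 8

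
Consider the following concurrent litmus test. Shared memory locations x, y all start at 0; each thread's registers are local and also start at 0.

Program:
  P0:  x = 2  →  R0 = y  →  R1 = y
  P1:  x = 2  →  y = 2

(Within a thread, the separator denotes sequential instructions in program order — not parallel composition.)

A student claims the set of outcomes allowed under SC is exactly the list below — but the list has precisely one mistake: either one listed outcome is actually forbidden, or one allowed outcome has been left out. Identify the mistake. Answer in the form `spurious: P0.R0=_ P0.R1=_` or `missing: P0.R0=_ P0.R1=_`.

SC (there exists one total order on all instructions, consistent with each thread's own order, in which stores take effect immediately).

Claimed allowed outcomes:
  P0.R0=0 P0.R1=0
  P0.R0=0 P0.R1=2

outcome vector order: (P0.R0,P0.R1)
SC (3): 00, 02, 22
SC∖claimed = {22}

missing: P0.R0=2 P0.R1=2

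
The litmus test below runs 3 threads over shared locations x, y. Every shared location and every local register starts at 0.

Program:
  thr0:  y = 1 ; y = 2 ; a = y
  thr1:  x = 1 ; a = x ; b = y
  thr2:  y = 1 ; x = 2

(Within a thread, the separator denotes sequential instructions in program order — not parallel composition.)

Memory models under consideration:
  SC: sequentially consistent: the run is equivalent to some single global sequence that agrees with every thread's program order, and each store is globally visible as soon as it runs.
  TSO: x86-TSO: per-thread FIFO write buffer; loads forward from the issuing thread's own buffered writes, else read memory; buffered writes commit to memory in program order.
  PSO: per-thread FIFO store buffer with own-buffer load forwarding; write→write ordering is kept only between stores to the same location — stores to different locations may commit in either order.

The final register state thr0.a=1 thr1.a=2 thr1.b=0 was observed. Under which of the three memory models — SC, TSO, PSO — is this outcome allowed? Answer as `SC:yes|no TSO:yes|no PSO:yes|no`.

SC:no TSO:no PSO:yes

outcome vector order: (thr0.a,thr1.a,thr1.b)
under SC → (1,1,0) (1,1,1) (1,1,2) (1,2,1) (2,1,0) (2,1,1) (2,1,2) (2,2,1) (2,2,2)
under TSO → (1,1,0) (1,1,1) (1,1,2) (1,2,1) (2,1,0) (2,1,1) (2,1,2) (2,2,1) (2,2,2)
under PSO → (1,1,0) (1,1,1) (1,1,2) (1,2,0) (1,2,1) (1,2,2) (2,1,0) (2,1,1) (2,1,2) (2,2,0) (2,2,1) (2,2,2)
target (1,2,0) ∈ {PSO}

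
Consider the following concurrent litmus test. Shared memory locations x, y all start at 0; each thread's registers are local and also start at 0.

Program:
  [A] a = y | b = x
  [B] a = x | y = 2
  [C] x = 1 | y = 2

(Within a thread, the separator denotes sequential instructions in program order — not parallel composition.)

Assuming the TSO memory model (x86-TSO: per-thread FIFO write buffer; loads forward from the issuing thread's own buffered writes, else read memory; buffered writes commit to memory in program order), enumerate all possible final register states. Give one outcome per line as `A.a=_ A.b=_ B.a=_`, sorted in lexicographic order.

A.a=0 A.b=0 B.a=0
A.a=0 A.b=0 B.a=1
A.a=0 A.b=1 B.a=0
A.a=0 A.b=1 B.a=1
A.a=2 A.b=0 B.a=0
A.a=2 A.b=1 B.a=0
A.a=2 A.b=1 B.a=1

outcome vector order: (A.a,A.b,B.a)
|TSO outcomes| = 7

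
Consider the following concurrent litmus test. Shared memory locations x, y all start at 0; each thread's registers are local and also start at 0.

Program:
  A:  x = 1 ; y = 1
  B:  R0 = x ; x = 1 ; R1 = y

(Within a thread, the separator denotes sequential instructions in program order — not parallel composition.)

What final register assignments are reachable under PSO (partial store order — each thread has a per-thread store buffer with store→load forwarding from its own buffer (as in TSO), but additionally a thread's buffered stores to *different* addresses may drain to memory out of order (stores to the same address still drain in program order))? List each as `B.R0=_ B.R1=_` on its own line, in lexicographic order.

outcome vector order: (B.R0,B.R1)
|PSO outcomes| = 4

B.R0=0 B.R1=0
B.R0=0 B.R1=1
B.R0=1 B.R1=0
B.R0=1 B.R1=1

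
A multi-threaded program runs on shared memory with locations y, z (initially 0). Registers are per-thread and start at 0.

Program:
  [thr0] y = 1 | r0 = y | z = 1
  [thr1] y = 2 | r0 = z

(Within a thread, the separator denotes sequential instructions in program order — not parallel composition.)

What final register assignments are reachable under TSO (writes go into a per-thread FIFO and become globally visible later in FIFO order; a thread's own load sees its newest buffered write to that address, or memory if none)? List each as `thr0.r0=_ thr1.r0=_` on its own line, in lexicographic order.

outcome vector order: (thr0.r0,thr1.r0)
|TSO outcomes| = 4

thr0.r0=1 thr1.r0=0
thr0.r0=1 thr1.r0=1
thr0.r0=2 thr1.r0=0
thr0.r0=2 thr1.r0=1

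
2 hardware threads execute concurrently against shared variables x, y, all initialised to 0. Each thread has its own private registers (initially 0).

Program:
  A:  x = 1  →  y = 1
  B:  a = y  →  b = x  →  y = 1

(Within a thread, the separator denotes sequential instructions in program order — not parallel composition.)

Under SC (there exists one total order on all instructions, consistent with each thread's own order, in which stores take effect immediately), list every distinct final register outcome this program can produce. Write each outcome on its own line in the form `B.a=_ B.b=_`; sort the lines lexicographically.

B.a=0 B.b=0
B.a=0 B.b=1
B.a=1 B.b=1

outcome vector order: (B.a,B.b)
|SC outcomes| = 3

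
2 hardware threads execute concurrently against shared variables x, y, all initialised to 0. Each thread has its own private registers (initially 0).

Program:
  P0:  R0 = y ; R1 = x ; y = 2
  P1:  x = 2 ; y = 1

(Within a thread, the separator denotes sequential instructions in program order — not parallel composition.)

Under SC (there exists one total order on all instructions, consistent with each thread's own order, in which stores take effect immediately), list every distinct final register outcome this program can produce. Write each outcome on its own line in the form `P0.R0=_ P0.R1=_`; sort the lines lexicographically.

P0.R0=0 P0.R1=0
P0.R0=0 P0.R1=2
P0.R0=1 P0.R1=2

outcome vector order: (P0.R0,P0.R1)
|SC outcomes| = 3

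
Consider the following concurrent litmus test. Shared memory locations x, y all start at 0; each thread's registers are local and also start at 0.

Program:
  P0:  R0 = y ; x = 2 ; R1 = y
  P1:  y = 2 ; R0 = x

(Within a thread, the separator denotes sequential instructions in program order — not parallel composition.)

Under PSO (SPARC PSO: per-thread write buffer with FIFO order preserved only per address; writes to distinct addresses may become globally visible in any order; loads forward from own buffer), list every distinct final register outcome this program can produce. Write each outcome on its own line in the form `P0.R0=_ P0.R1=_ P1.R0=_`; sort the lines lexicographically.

P0.R0=0 P0.R1=0 P1.R0=0
P0.R0=0 P0.R1=0 P1.R0=2
P0.R0=0 P0.R1=2 P1.R0=0
P0.R0=0 P0.R1=2 P1.R0=2
P0.R0=2 P0.R1=2 P1.R0=0
P0.R0=2 P0.R1=2 P1.R0=2

outcome vector order: (P0.R0,P0.R1,P1.R0)
|PSO outcomes| = 6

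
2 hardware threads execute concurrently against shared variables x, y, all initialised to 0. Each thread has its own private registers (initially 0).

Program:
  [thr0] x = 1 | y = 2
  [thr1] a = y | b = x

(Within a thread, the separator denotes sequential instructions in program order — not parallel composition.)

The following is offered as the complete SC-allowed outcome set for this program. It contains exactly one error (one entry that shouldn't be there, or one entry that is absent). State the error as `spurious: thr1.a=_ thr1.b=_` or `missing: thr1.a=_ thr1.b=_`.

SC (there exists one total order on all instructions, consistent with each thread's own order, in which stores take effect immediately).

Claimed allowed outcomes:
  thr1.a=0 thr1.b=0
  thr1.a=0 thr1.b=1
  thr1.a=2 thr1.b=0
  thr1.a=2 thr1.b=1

outcome vector order: (thr1.a,thr1.b)
under SC → 00, 01, 21
claimed∖SC = {20}

spurious: thr1.a=2 thr1.b=0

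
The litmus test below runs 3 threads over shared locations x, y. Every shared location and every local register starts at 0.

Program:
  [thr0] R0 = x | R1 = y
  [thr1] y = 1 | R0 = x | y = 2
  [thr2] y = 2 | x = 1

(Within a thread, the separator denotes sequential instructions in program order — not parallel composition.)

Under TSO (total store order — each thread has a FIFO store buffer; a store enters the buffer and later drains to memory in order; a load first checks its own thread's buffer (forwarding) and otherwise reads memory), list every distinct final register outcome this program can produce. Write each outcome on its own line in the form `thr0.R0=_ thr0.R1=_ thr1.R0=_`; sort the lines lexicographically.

thr0.R0=0 thr0.R1=0 thr1.R0=0
thr0.R0=0 thr0.R1=0 thr1.R0=1
thr0.R0=0 thr0.R1=1 thr1.R0=0
thr0.R0=0 thr0.R1=1 thr1.R0=1
thr0.R0=0 thr0.R1=2 thr1.R0=0
thr0.R0=0 thr0.R1=2 thr1.R0=1
thr0.R0=1 thr0.R1=1 thr1.R0=0
thr0.R0=1 thr0.R1=1 thr1.R0=1
thr0.R0=1 thr0.R1=2 thr1.R0=0
thr0.R0=1 thr0.R1=2 thr1.R0=1

outcome vector order: (thr0.R0,thr0.R1,thr1.R0)
|TSO outcomes| = 10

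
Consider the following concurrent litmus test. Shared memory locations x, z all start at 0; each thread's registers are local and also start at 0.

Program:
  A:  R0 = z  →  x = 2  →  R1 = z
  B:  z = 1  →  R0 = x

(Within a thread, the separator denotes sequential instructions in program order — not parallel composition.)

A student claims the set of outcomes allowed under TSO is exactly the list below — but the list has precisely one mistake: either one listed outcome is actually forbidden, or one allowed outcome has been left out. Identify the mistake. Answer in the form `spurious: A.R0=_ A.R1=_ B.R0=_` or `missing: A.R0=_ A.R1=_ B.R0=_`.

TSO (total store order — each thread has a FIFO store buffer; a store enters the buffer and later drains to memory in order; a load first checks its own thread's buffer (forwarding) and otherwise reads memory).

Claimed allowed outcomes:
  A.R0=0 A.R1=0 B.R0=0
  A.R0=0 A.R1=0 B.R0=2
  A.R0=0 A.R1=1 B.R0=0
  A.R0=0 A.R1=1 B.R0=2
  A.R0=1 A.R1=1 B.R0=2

missing: A.R0=1 A.R1=1 B.R0=0

outcome vector order: (A.R0,A.R1,B.R0)
[TSO] allowed = {000, 002, 010, 012, 110, 112}
TSO∖claimed = {110}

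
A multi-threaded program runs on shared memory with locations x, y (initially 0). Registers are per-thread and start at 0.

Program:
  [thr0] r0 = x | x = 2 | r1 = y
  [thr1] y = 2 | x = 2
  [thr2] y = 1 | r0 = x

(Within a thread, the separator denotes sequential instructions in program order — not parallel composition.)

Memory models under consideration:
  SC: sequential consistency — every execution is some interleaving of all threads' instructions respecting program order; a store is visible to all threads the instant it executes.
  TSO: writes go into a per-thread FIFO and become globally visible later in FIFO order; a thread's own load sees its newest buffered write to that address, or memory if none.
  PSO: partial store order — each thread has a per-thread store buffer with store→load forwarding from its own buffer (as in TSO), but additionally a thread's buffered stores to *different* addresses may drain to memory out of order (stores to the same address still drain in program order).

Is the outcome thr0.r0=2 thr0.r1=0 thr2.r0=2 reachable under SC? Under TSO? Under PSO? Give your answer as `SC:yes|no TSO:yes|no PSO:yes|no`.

outcome vector order: (thr0.r0,thr0.r1,thr2.r0)
[SC] allowed = {0/0/2; 0/1/0; 0/1/2; 0/2/0; 0/2/2; 2/1/0; 2/1/2; 2/2/0; 2/2/2}
[TSO] allowed = {0/0/0; 0/0/2; 0/1/0; 0/1/2; 0/2/0; 0/2/2; 2/1/0; 2/1/2; 2/2/0; 2/2/2}
[PSO] allowed = {0/0/0; 0/0/2; 0/1/0; 0/1/2; 0/2/0; 0/2/2; 2/0/0; 2/0/2; 2/1/0; 2/1/2; 2/2/0; 2/2/2}
target 2/0/2 ∈ {PSO}

SC:no TSO:no PSO:yes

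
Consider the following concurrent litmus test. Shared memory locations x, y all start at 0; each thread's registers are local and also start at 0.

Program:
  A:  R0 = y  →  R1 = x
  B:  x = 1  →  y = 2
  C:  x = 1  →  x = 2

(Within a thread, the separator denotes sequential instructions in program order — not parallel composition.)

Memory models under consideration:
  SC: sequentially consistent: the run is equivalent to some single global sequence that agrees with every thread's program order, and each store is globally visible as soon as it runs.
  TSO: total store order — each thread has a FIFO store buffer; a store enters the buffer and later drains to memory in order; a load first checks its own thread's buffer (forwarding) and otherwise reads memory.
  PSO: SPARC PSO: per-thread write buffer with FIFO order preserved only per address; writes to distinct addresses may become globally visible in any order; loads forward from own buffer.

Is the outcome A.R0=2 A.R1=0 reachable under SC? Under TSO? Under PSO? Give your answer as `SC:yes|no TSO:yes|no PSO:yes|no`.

outcome vector order: (A.R0,A.R1)
SC: 5 outcomes — {0/0 0/1 0/2 2/1 2/2}
TSO: 5 outcomes — {0/0 0/1 0/2 2/1 2/2}
PSO: 6 outcomes — {0/0 0/1 0/2 2/0 2/1 2/2}
target 2/0 ∈ {PSO}

SC:no TSO:no PSO:yes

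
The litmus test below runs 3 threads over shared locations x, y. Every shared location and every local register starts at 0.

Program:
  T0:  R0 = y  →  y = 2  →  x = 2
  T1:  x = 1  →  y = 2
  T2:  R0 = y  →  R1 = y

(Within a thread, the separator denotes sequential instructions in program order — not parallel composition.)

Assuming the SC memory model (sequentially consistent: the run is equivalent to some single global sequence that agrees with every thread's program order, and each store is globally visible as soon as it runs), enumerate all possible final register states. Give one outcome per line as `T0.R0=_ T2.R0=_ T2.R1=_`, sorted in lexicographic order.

T0.R0=0 T2.R0=0 T2.R1=0
T0.R0=0 T2.R0=0 T2.R1=2
T0.R0=0 T2.R0=2 T2.R1=2
T0.R0=2 T2.R0=0 T2.R1=0
T0.R0=2 T2.R0=0 T2.R1=2
T0.R0=2 T2.R0=2 T2.R1=2

outcome vector order: (T0.R0,T2.R0,T2.R1)
|SC outcomes| = 6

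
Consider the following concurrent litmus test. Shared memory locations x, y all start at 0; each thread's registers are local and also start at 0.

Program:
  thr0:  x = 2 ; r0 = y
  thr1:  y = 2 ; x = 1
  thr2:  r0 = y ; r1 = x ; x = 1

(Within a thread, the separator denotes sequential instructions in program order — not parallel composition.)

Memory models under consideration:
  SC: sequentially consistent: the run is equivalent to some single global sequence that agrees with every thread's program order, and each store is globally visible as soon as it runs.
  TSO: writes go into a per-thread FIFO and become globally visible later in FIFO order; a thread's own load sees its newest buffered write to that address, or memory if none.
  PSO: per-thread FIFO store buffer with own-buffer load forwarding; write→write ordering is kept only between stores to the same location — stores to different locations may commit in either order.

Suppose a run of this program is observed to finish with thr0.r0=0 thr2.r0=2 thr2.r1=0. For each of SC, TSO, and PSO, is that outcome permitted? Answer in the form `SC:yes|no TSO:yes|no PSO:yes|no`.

SC:no TSO:yes PSO:yes

outcome vector order: (thr0.r0,thr2.r0,thr2.r1)
SC (11): (0,0,0); (0,0,1); (0,0,2); (0,2,1); (0,2,2); (2,0,0); (2,0,1); (2,0,2); (2,2,0); (2,2,1); (2,2,2)
TSO (12): (0,0,0); (0,0,1); (0,0,2); (0,2,0); (0,2,1); (0,2,2); (2,0,0); (2,0,1); (2,0,2); (2,2,0); (2,2,1); (2,2,2)
PSO (12): (0,0,0); (0,0,1); (0,0,2); (0,2,0); (0,2,1); (0,2,2); (2,0,0); (2,0,1); (2,0,2); (2,2,0); (2,2,1); (2,2,2)
target (0,2,0) ∈ {TSO,PSO}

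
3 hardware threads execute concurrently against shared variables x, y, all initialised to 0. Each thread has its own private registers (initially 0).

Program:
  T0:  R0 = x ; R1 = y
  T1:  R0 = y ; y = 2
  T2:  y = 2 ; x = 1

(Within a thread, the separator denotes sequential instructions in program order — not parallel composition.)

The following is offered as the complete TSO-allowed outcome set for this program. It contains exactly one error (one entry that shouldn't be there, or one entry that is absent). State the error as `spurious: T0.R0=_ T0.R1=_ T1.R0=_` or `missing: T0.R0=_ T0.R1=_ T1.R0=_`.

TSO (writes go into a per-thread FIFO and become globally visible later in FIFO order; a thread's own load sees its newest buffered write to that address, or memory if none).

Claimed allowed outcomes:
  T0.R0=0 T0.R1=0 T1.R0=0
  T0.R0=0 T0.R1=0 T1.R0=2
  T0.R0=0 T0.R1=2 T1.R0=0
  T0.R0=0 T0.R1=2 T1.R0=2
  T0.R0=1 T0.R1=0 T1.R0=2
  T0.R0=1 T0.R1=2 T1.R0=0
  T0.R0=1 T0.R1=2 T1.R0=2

outcome vector order: (T0.R0,T0.R1,T1.R0)
[TSO] allowed = {0/0/0 0/0/2 0/2/0 0/2/2 1/2/0 1/2/2}
claimed∖TSO = {1/0/2}

spurious: T0.R0=1 T0.R1=0 T1.R0=2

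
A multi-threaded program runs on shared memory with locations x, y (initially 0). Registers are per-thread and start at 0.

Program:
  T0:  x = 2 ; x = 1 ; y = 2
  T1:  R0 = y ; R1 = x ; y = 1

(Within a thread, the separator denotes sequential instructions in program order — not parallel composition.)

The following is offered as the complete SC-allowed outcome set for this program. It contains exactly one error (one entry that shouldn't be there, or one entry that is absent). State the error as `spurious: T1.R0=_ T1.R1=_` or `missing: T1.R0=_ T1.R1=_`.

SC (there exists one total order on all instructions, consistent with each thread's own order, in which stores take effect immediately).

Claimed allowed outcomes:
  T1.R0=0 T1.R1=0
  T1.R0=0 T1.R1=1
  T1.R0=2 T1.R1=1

missing: T1.R0=0 T1.R1=2

outcome vector order: (T1.R0,T1.R1)
SC: 4 outcomes — {00, 01, 02, 21}
SC∖claimed = {02}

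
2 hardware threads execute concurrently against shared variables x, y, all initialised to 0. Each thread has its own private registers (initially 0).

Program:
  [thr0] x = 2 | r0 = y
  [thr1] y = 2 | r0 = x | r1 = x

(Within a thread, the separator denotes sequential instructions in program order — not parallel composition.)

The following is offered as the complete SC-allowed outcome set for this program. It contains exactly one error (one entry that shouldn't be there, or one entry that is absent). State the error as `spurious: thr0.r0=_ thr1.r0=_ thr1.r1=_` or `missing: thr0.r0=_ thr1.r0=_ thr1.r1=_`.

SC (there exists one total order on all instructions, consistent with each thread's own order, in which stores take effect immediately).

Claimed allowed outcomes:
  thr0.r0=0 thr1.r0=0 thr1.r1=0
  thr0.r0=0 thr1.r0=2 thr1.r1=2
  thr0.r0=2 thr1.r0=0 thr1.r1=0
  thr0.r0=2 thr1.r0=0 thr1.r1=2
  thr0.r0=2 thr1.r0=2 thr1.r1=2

outcome vector order: (thr0.r0,thr1.r0,thr1.r1)
SC (4): (0,2,2), (2,0,0), (2,0,2), (2,2,2)
claimed∖SC = {(0,0,0)}

spurious: thr0.r0=0 thr1.r0=0 thr1.r1=0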